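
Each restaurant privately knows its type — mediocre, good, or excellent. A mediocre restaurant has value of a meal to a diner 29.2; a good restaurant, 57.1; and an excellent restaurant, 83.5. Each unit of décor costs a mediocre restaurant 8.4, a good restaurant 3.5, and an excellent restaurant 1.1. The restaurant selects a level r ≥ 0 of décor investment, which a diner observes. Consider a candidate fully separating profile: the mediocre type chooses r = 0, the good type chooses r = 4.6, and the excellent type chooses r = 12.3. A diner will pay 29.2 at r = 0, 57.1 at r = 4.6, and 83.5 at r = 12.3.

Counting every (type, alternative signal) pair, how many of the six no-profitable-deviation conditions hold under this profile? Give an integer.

6

Mediocre (own payoff 29.2): to r=4.6 gives 57.1 − 8.4×4.6 = 18.46 → no gain ✓; to r=12.3 gives 83.5 − 8.4×12.3 = -19.82 → no gain ✓.
Good (own payoff 57.1 − 3.5×4.6 = 41): to r=0 gives 29.2 → no gain ✓; to r=12.3 gives 83.5 − 3.5×12.3 = 40.45 → no gain ✓.
Excellent (own payoff 83.5 − 1.1×12.3 = 69.97): to r=0 gives 29.2 → no gain ✓; to r=4.6 gives 57.1 − 1.1×4.6 = 52.04 → no gain ✓.
6 of the 6 constraints hold; this profile is a separating equilibrium.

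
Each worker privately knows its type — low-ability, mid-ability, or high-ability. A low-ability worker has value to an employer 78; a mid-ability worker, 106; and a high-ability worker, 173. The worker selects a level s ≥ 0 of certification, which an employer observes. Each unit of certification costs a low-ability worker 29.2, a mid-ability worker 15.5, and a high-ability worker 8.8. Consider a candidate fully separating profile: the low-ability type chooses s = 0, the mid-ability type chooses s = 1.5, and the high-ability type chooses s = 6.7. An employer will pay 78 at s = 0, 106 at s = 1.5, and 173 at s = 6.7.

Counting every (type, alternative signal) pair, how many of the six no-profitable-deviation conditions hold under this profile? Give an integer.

6

High-ability (own payoff 173 − 8.8×6.7 = 114.04): to s=0 gives 78 → no gain ✓; to s=1.5 gives 106 − 8.8×1.5 = 92.8 → no gain ✓.
Mid-ability (own payoff 106 − 15.5×1.5 = 82.75): to s=0 gives 78 → no gain ✓; to s=6.7 gives 173 − 15.5×6.7 = 69.15 → no gain ✓.
Low-ability (own payoff 78): to s=1.5 gives 106 − 29.2×1.5 = 62.2 → no gain ✓; to s=6.7 gives 173 − 29.2×6.7 = -22.64 → no gain ✓.
6 of the 6 constraints hold; this profile is a separating equilibrium.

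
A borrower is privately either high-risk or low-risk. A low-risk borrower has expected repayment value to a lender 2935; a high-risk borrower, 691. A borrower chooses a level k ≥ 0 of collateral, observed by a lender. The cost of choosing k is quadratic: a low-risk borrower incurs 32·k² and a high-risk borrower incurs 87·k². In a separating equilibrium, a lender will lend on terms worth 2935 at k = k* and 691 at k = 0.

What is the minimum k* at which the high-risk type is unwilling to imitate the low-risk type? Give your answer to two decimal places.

The high-risk type at k = 0 receives 691; imitating at k* yields 2935 − 87·k*².
Indifference: 691 = 2935 − 87·k*², so k*² = (2935 − 691) / 87 ≈ 25.7931.
k* = √25.7931 ≈ 5.08.

5.08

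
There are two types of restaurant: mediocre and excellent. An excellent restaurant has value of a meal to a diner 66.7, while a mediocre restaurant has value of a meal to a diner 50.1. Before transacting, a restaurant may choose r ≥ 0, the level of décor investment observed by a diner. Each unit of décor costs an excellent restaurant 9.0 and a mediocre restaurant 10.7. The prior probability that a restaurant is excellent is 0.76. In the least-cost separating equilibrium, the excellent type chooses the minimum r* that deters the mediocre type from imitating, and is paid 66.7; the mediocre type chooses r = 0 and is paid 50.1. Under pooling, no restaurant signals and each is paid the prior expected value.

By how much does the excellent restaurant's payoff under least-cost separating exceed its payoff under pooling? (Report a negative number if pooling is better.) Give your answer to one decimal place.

-10.0

Least-cost separating signal: r* solves 50.1 = 66.7 − 10.7·r*, so r* = (66.7 − 50.1)/10.7 ≈ 1.5514.
Excellent type's separating payoff: 66.7 − 9.0 × r* = 66.7 − 9.0 × (66.7 − 50.1)/10.7 = 66.7 − 149.4/10.7 ≈ 52.737.
Pooling payoff: 0.76 × 66.7 + 0.24 × 50.1 = 62.716.
Difference: 52.737 − 62.716 = -9.979, i.e. -10.0 to one decimal place.
The excellent type would prefer the pooling outcome.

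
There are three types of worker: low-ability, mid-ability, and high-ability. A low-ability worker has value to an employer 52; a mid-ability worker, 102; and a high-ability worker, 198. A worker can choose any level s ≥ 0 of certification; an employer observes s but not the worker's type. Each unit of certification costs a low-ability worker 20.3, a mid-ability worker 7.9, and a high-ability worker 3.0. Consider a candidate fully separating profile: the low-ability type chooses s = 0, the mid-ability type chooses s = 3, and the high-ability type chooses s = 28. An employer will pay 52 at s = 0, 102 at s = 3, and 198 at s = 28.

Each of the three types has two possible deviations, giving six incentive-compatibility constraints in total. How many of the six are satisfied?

High-ability (own payoff 198 − 3.0×28 = 114): to s=0 gives 52 → no gain ✓; to s=3 gives 102 − 3.0×3 = 93 → no gain ✓.
Mid-ability (own payoff 102 − 7.9×3 = 78.3): to s=0 gives 52 → no gain ✓; to s=28 gives 198 − 7.9×28 = -23.2 → no gain ✓.
Low-ability (own payoff 52): to s=3 gives 102 − 20.3×3 = 41.1 → no gain ✓; to s=28 gives 198 − 20.3×28 = -370.4 → no gain ✓.
6 of the 6 constraints hold; this profile is a separating equilibrium.

6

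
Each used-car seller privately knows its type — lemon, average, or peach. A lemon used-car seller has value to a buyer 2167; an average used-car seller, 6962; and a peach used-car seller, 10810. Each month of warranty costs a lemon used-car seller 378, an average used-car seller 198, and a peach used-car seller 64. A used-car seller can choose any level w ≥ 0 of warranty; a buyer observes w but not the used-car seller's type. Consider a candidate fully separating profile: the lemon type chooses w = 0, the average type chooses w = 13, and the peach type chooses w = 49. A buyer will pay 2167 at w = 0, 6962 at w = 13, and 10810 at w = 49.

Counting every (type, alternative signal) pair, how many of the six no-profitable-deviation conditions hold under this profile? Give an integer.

Lemon (own payoff 2167): to w=13 gives 6962 − 378×13 = 2048 → no gain ✓; to w=49 gives 10810 − 378×49 = -7712 → no gain ✓.
Peach (own payoff 10810 − 64×49 = 7674): to w=0 gives 2167 → no gain ✓; to w=13 gives 6962 − 64×13 = 6130 → no gain ✓.
Average (own payoff 6962 − 198×13 = 4388): to w=0 gives 2167 → no gain ✓; to w=49 gives 10810 − 198×49 = 1108 → no gain ✓.
6 of the 6 constraints hold; this profile is a separating equilibrium.

6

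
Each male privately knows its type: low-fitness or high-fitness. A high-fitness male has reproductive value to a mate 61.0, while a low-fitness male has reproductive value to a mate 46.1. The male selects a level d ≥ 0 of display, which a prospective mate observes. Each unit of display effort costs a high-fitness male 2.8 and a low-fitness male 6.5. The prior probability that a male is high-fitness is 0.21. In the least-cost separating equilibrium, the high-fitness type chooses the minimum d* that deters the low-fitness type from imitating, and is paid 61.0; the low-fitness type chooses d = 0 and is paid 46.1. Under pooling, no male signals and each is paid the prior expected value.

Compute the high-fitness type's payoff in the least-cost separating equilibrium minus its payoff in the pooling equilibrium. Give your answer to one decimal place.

Least-cost separating signal: d* solves 46.1 = 61.0 − 6.5·d*, so d* = (61.0 − 46.1)/6.5 ≈ 2.2923.
High-fitness type's separating payoff: 61.0 − 2.8 × d* = 61.0 − 2.8 × (61.0 − 46.1)/6.5 = 61.0 − 41.72/6.5 ≈ 54.582.
Pooling payoff: 0.21 × 61.0 + 0.79 × 46.1 = 49.229.
Difference: 54.582 − 49.229 = 5.353, i.e. 5.4 to one decimal place.
The high-fitness type prefers to separate.

5.4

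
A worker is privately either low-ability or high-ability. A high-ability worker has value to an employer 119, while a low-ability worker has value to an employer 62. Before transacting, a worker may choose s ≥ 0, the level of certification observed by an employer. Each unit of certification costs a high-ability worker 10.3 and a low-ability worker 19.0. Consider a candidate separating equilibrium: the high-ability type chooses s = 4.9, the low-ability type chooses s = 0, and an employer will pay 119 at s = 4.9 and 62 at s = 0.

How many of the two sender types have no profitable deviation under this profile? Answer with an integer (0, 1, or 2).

Low-ability type: stay at 0 → 62; mimic → 119 − 19.0 × 4.9 = 25.9. IC holds (62 ≥ 25.9).
High-ability type: signal → 119 − 10.3 × 4.9 = 68.53; deviate to 0 → 62. IC holds (68.53 ≥ 62).
2 of 2 constraints hold, so this is a separating equilibrium.

2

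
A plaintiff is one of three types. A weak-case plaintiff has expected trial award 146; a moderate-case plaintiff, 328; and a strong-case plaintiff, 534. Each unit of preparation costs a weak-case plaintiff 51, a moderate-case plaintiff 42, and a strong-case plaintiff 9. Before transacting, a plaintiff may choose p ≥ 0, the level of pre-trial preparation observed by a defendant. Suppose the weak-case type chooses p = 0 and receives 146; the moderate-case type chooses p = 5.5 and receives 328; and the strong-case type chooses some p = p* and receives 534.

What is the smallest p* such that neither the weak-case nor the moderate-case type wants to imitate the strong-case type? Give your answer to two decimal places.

Weak-case type (on-path payoff 146) won't mimic when 146 ≥ 534 − 51·p*, i.e. p* ≥ 7.61.
Moderate-case type (on-path payoff 328 − 42×5.5 = 97) won't mimic when 97 ≥ 534 − 42·p*, i.e. p* ≥ 10.40.
Both must hold, so p* = max(7.61, 10.40) = 10.40. The moderate-case type's constraint binds.

10.40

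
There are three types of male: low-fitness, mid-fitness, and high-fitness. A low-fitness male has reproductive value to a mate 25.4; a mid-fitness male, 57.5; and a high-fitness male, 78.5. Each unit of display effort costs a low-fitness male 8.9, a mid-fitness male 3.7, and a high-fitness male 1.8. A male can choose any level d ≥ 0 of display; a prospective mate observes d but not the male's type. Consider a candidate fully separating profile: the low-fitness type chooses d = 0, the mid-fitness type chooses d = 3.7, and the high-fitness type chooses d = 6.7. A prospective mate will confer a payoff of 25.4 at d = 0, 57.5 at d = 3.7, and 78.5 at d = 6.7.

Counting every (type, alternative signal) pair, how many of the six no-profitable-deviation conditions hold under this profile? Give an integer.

5

High-fitness (own payoff 78.5 − 1.8×6.7 = 66.44): to d=0 gives 25.4 → no gain ✓; to d=3.7 gives 57.5 − 1.8×3.7 = 50.84 → no gain ✓.
Low-fitness (own payoff 25.4): to d=3.7 gives 57.5 − 8.9×3.7 = 24.57 → no gain ✓; to d=6.7 gives 78.5 − 8.9×6.7 = 18.87 → no gain ✓.
Mid-fitness (own payoff 57.5 − 3.7×3.7 = 43.81): to d=0 gives 25.4 → no gain ✓; to d=6.7 gives 78.5 − 3.7×6.7 = 53.71 → profitable ✗.
5 of the 6 constraints hold; not an equilibrium.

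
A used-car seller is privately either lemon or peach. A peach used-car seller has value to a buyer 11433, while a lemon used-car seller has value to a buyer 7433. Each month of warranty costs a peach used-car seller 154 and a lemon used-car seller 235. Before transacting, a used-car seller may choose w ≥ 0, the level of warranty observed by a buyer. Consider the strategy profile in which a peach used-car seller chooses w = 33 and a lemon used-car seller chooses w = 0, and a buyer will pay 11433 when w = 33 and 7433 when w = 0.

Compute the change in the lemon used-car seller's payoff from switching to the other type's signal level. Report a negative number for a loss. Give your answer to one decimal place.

-3755.0

Playing w = 0 the lemon used-car seller receives 7433.
Deviating to w = 33 brings payment 11433 at cost 235 × 33 = 7755, netting 3678.
Gain from deviating: 3678 − 7433 = -3755.0.
The gain is negative, so the lemon type's incentive-compatibility constraint is satisfied.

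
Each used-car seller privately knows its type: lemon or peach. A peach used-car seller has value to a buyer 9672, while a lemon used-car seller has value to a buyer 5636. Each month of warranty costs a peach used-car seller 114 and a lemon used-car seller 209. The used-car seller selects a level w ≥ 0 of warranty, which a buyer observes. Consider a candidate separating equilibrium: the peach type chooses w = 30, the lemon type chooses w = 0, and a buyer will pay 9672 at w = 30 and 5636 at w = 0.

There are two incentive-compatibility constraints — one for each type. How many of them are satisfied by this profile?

2

Peach type: signal → 9672 − 114 × 30 = 6252; deviate to 0 → 5636. IC holds (6252 ≥ 5636).
Lemon type: stay at 0 → 5636; mimic → 9672 − 209 × 30 = 3402. IC holds (5636 ≥ 3402).
2 of 2 constraints hold, so this is a separating equilibrium.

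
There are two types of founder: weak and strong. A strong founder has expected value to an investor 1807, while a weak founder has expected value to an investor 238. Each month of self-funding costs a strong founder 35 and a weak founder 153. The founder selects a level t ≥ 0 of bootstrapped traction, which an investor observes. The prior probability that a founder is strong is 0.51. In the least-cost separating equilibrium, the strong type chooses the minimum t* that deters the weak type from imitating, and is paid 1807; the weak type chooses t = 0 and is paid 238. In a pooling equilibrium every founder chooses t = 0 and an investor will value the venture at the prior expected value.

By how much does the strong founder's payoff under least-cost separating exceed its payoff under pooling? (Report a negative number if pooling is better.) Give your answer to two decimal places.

409.89

Least-cost separating signal: t* solves 238 = 1807 − 153·t*, so t* = (1807 − 238)/153 ≈ 10.2549.
Strong type's separating payoff: 1807 − 35 × t* = 1807 − 35 × (1807 − 238)/153 = 1807 − 54915/153 ≈ 1448.0784.
Pooling payoff: 0.51 × 1807 + 0.49 × 238 = 1038.19.
Difference: 1448.0784 − 1038.19 = 409.8884, i.e. 409.89 to two decimal places.
The strong type prefers to separate.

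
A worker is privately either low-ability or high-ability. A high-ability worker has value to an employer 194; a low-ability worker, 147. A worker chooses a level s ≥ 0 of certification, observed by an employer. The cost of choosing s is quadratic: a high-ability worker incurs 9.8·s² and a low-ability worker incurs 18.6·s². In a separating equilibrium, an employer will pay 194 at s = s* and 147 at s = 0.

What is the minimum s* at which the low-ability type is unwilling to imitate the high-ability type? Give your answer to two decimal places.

The low-ability type at s = 0 receives 147; imitating at s* yields 194 − 18.6·s*².
Indifference: 147 = 194 − 18.6·s*², so s*² = (194 − 147) / 18.6 ≈ 2.5269.
s* = √2.5269 ≈ 1.59.

1.59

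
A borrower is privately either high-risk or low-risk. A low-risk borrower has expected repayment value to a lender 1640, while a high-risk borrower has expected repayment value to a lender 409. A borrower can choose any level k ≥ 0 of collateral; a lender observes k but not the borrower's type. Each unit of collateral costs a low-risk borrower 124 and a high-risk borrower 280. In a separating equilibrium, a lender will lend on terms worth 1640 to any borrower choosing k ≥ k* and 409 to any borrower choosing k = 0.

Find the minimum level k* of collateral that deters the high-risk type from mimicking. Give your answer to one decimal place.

A high-risk borrower choosing k = 0 receives 409.
Imitating at k* instead would pay 1640 at cost 280·k*, netting 1640 − 280·k*.
Indifference: 409 = 1640 − 280·k*, so k* = (1640 − 409) / 280 ≈ 4.4.
This is the high-risk type's binding incentive-compatibility constraint; any k ≥ 4.4 sustains separation on that side.

4.4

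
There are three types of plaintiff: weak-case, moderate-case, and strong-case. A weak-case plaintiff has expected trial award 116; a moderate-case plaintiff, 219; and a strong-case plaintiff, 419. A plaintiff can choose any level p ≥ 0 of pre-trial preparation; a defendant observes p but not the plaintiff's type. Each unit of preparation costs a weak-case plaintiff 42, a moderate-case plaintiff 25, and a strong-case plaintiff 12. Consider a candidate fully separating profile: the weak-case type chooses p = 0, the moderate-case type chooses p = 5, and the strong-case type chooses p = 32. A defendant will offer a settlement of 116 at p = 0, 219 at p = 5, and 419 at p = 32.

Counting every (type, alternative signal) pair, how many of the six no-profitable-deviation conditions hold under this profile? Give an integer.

3

Strong-case (own payoff 419 − 12×32 = 35): to p=0 gives 116 → profitable ✗; to p=5 gives 219 − 12×5 = 159 → profitable ✗.
Weak-case (own payoff 116): to p=5 gives 219 − 42×5 = 9 → no gain ✓; to p=32 gives 419 − 42×32 = -925 → no gain ✓.
Moderate-case (own payoff 219 − 25×5 = 94): to p=0 gives 116 → profitable ✗; to p=32 gives 419 − 25×32 = -381 → no gain ✓.
3 of the 6 constraints hold; not an equilibrium.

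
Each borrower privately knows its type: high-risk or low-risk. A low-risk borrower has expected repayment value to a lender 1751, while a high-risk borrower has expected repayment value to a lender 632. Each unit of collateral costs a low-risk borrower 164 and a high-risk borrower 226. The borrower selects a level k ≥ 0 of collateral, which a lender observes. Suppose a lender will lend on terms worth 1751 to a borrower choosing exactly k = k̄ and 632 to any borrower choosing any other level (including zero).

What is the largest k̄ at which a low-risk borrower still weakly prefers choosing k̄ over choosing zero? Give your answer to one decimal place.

6.8

Choosing k̄ yields the low-risk type 1751 − 164·k̄; choosing zero yields 632.
The low-risk type is indifferent at 1751 − 164·k̄ = 632, i.e. k̄ = (1751 − 632) / 164 ≈ 6.8.
For any k̄ above 6.8 the low-risk type would rather pool at zero, so separation collapses.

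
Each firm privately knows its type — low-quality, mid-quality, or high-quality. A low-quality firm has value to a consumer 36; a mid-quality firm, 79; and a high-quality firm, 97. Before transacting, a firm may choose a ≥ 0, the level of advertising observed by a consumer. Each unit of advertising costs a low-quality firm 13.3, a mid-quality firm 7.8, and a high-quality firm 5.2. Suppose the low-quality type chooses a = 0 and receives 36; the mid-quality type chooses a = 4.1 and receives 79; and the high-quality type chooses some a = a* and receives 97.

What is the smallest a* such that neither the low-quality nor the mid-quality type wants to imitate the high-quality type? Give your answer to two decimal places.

Low-quality type (on-path payoff 36) won't mimic when 36 ≥ 97 − 13.3·a*, i.e. a* ≥ 4.59.
Mid-quality type (on-path payoff 79 − 7.8×4.1 = 47.02) won't mimic when 47.02 ≥ 97 − 7.8·a*, i.e. a* ≥ 6.41.
Both must hold, so a* = max(4.59, 6.41) = 6.41. The mid-quality type's constraint binds.

6.41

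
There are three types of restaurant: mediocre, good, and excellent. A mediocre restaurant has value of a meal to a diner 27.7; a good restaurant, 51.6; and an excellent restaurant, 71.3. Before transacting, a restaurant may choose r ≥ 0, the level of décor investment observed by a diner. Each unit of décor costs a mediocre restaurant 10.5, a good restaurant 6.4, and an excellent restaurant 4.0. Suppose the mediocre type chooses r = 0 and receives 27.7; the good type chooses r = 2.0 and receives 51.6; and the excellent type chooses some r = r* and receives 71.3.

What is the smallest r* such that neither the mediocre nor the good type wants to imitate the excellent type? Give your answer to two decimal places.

5.08

Mediocre type (on-path payoff 27.7) won't mimic when 27.7 ≥ 71.3 − 10.5·r*, i.e. r* ≥ 4.15.
Good type (on-path payoff 51.6 − 6.4×2.0 = 38.8) won't mimic when 38.8 ≥ 71.3 − 6.4·r*, i.e. r* ≥ 5.08.
Both must hold, so r* = max(4.15, 5.08) = 5.08. The good type's constraint binds.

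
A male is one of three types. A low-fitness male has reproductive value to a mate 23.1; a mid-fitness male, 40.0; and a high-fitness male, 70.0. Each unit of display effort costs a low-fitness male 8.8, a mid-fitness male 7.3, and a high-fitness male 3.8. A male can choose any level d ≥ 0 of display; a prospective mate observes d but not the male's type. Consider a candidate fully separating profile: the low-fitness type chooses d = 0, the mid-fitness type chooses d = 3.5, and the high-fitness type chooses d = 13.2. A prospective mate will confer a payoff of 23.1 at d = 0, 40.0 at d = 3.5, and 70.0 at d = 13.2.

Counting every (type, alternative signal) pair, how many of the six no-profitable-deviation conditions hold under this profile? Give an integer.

Low-fitness (own payoff 23.1): to d=3.5 gives 40.0 − 8.8×3.5 = 9.2 → no gain ✓; to d=13.2 gives 70.0 − 8.8×13.2 = -46.16 → no gain ✓.
Mid-fitness (own payoff 40.0 − 7.3×3.5 = 14.45): to d=0 gives 23.1 → profitable ✗; to d=13.2 gives 70.0 − 7.3×13.2 = -26.36 → no gain ✓.
High-fitness (own payoff 70.0 − 3.8×13.2 = 19.84): to d=0 gives 23.1 → profitable ✗; to d=3.5 gives 40.0 − 3.8×3.5 = 26.7 → profitable ✗.
3 of the 6 constraints hold; not an equilibrium.

3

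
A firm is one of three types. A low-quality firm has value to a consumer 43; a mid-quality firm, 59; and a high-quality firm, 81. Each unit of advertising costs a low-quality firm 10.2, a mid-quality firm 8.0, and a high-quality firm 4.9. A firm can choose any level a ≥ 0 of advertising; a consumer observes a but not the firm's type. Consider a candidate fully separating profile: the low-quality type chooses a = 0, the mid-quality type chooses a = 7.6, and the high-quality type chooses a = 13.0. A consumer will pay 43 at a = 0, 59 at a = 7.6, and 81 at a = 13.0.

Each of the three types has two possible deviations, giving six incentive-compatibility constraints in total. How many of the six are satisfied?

High-quality (own payoff 81 − 4.9×13.0 = 17.3): to a=0 gives 43 → profitable ✗; to a=7.6 gives 59 − 4.9×7.6 = 21.76 → profitable ✗.
Low-quality (own payoff 43): to a=7.6 gives 59 − 10.2×7.6 = -18.52 → no gain ✓; to a=13.0 gives 81 − 10.2×13.0 = -51.6 → no gain ✓.
Mid-quality (own payoff 59 − 8.0×7.6 = -1.8): to a=0 gives 43 → profitable ✗; to a=13.0 gives 81 − 8.0×13.0 = -23 → no gain ✓.
3 of the 6 constraints hold; not an equilibrium.

3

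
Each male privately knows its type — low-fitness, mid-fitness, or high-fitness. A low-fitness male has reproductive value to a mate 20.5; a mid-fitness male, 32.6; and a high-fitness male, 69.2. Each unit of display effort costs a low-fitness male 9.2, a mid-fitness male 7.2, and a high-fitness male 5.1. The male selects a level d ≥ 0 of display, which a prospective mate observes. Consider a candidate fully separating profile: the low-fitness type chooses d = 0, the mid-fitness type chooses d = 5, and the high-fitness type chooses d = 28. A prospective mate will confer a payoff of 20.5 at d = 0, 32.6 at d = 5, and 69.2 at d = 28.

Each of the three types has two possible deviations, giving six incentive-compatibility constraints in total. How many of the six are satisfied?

3

Mid-fitness (own payoff 32.6 − 7.2×5 = -3.4): to d=0 gives 20.5 → profitable ✗; to d=28 gives 69.2 − 7.2×28 = -132.4 → no gain ✓.
Low-fitness (own payoff 20.5): to d=5 gives 32.6 − 9.2×5 = -13.4 → no gain ✓; to d=28 gives 69.2 − 9.2×28 = -188.4 → no gain ✓.
High-fitness (own payoff 69.2 − 5.1×28 = -73.6): to d=0 gives 20.5 → profitable ✗; to d=5 gives 32.6 − 5.1×5 = 7.1 → profitable ✗.
3 of the 6 constraints hold; not an equilibrium.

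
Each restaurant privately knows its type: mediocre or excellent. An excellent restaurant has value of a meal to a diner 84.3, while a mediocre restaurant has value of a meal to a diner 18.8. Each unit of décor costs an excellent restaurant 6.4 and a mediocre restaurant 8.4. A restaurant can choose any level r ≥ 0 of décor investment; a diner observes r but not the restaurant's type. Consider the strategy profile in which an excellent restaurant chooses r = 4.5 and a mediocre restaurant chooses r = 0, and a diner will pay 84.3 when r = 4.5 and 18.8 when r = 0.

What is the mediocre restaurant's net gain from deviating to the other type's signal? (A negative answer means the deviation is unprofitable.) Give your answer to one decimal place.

27.7

Playing r = 0 the mediocre restaurant receives 18.8.
Deviating to r = 4.5 brings payment 84.3 at cost 8.4 × 4.5 = 37.8, netting 46.5.
Gain from deviating: 46.5 − 18.8 = 27.7.
The gain is positive, so the mediocre type's incentive-compatibility constraint is violated — this profile is not a separating equilibrium.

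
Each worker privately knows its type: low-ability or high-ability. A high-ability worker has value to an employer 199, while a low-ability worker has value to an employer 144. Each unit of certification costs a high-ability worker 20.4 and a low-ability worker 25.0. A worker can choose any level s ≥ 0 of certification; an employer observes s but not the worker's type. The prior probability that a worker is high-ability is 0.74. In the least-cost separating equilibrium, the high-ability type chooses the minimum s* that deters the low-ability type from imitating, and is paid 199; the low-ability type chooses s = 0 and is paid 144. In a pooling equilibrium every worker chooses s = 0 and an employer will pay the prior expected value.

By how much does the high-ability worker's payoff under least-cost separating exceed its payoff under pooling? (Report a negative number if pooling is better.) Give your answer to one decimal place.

-30.6

Least-cost separating signal: s* solves 144 = 199 − 25.0·s*, so s* = (199 − 144)/25.0 = 2.2.
High-ability type's separating payoff: 199 − 20.4 × s* = 199 − 20.4 × (199 − 144)/25.0 = 199 − 1122/25.0 = 154.12.
Pooling payoff: 0.74 × 199 + 0.26 × 144 = 184.7.
Difference: 154.12 − 184.7 = -30.58, i.e. -30.6 to one decimal place.
The high-ability type would prefer the pooling outcome.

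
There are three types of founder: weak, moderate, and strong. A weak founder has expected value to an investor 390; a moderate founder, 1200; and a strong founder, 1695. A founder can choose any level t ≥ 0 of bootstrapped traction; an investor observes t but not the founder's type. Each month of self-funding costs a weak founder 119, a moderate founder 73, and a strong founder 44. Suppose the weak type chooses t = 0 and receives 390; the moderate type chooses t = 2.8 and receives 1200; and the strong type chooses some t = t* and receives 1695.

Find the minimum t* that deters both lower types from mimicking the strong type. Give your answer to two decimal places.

Moderate type (on-path payoff 1200 − 73×2.8 = 995.6) won't mimic when 995.6 ≥ 1695 − 73·t*, i.e. t* ≥ 9.58.
Weak type (on-path payoff 390) won't mimic when 390 ≥ 1695 − 119·t*, i.e. t* ≥ 10.97.
Both must hold, so t* = max(10.97, 9.58) = 10.97. The weak type's constraint binds.

10.97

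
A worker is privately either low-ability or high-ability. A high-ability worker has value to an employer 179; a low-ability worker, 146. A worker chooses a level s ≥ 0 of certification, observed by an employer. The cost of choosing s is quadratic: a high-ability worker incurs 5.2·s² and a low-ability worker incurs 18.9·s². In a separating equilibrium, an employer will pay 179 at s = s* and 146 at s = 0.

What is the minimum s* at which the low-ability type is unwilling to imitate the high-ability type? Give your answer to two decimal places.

The low-ability type at s = 0 receives 146; imitating at s* yields 179 − 18.9·s*².
Indifference: 146 = 179 − 18.9·s*², so s*² = (179 − 146) / 18.9 ≈ 1.7460.
s* = √1.7460 ≈ 1.32.

1.32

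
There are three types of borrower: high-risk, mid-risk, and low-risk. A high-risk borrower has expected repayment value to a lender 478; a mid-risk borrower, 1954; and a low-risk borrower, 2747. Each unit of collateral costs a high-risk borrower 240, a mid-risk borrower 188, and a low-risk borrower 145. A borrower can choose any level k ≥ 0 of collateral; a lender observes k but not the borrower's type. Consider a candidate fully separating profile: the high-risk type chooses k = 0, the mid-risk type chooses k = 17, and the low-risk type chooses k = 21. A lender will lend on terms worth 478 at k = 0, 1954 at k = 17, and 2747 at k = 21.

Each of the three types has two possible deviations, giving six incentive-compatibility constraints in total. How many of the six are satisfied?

3

High-risk (own payoff 478): to k=17 gives 1954 − 240×17 = -2126 → no gain ✓; to k=21 gives 2747 − 240×21 = -2293 → no gain ✓.
Mid-risk (own payoff 1954 − 188×17 = -1242): to k=0 gives 478 → profitable ✗; to k=21 gives 2747 − 188×21 = -1201 → profitable ✗.
Low-risk (own payoff 2747 − 145×21 = -298): to k=0 gives 478 → profitable ✗; to k=17 gives 1954 − 145×17 = -511 → no gain ✓.
3 of the 6 constraints hold; not an equilibrium.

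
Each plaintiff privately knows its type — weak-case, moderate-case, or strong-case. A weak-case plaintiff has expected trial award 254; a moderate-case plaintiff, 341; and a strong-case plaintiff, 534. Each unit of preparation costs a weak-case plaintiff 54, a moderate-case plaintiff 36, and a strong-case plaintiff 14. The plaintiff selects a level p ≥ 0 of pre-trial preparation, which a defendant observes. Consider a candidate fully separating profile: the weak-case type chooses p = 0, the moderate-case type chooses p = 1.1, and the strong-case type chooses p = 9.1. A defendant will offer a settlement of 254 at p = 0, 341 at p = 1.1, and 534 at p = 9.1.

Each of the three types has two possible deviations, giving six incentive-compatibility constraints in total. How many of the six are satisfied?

Moderate-case (own payoff 341 − 36×1.1 = 301.4): to p=0 gives 254 → no gain ✓; to p=9.1 gives 534 − 36×9.1 = 206.4 → no gain ✓.
Strong-case (own payoff 534 − 14×9.1 = 406.6): to p=0 gives 254 → no gain ✓; to p=1.1 gives 341 − 14×1.1 = 325.6 → no gain ✓.
Weak-case (own payoff 254): to p=1.1 gives 341 − 54×1.1 = 281.6 → profitable ✗; to p=9.1 gives 534 − 54×9.1 = 42.6 → no gain ✓.
5 of the 6 constraints hold; not an equilibrium.

5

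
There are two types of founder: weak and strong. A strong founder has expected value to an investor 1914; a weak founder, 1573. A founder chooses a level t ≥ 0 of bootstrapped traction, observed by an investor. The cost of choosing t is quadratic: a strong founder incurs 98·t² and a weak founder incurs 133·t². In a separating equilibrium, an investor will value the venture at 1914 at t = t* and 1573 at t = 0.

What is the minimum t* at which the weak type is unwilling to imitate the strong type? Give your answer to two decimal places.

1.60

The weak type at t = 0 receives 1573; imitating at t* yields 1914 − 133·t*².
Indifference: 1573 = 1914 − 133·t*², so t*² = (1914 − 1573) / 133 ≈ 2.5639.
t* = √2.5639 ≈ 1.60.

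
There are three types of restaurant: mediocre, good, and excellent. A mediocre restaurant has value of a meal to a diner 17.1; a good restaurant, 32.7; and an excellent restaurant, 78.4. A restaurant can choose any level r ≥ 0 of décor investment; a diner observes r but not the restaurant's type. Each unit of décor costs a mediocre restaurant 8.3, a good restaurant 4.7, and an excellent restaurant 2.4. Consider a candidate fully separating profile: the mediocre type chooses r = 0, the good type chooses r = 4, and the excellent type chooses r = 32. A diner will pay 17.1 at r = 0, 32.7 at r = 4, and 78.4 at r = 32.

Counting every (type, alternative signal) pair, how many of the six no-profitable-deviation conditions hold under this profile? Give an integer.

Excellent (own payoff 78.4 − 2.4×32 = 1.6): to r=0 gives 17.1 → profitable ✗; to r=4 gives 32.7 − 2.4×4 = 23.1 → profitable ✗.
Good (own payoff 32.7 − 4.7×4 = 13.9): to r=0 gives 17.1 → profitable ✗; to r=32 gives 78.4 − 4.7×32 = -72 → no gain ✓.
Mediocre (own payoff 17.1): to r=4 gives 32.7 − 8.3×4 = -0.5 → no gain ✓; to r=32 gives 78.4 − 8.3×32 = -187.2 → no gain ✓.
3 of the 6 constraints hold; not an equilibrium.

3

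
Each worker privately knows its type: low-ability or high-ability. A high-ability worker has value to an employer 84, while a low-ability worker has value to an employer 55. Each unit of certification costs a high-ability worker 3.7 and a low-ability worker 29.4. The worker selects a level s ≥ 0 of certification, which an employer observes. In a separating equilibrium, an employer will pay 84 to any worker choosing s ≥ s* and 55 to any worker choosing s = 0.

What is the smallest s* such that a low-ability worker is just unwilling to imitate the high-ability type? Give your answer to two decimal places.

0.99

A low-ability worker choosing s = 0 receives 55.
Imitating at s* instead would pay 84 at cost 29.4·s*, netting 84 − 29.4·s*.
Indifference: 55 = 84 − 29.4·s*, so s* = (84 − 55) / 29.4 ≈ 0.99.
This is the low-ability type's binding incentive-compatibility constraint; any s ≥ 0.99 sustains separation on that side.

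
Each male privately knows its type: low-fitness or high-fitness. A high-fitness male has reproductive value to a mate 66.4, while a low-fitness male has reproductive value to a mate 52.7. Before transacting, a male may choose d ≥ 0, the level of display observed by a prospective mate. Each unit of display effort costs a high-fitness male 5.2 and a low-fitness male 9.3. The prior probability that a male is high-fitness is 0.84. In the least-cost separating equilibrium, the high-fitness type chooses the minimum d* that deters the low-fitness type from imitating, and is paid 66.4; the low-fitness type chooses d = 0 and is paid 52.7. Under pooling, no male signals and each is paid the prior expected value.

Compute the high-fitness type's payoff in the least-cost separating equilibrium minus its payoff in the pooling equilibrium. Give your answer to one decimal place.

Least-cost separating signal: d* solves 52.7 = 66.4 − 9.3·d*, so d* = (66.4 − 52.7)/9.3 ≈ 1.4731.
High-fitness type's separating payoff: 66.4 − 5.2 × d* = 66.4 − 5.2 × (66.4 − 52.7)/9.3 = 66.4 − 71.24/9.3 ≈ 58.740.
Pooling payoff: 0.84 × 66.4 + 0.16 × 52.7 = 64.208.
Difference: 58.740 − 64.208 = -5.468, i.e. -5.5 to one decimal place.
The high-fitness type would prefer the pooling outcome.

-5.5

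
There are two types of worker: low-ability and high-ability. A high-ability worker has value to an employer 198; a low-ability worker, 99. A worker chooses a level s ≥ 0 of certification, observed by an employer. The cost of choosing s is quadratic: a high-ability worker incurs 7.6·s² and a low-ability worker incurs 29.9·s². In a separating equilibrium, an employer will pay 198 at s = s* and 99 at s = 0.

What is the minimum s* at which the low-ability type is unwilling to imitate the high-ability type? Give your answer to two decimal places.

1.82

The low-ability type at s = 0 receives 99; imitating at s* yields 198 − 29.9·s*².
Indifference: 99 = 198 − 29.9·s*², so s*² = (198 − 99) / 29.9 ≈ 3.3110.
s* = √3.3110 ≈ 1.82.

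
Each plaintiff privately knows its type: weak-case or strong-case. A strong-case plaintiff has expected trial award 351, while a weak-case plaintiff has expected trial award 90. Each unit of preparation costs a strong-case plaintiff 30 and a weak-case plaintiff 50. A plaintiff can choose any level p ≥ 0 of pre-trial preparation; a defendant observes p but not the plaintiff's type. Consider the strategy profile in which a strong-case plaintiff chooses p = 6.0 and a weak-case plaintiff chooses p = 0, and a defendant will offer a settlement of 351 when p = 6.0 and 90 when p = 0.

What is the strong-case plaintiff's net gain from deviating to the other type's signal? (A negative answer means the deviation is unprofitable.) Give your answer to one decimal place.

-81.0

Playing p = 6.0 the strong-case plaintiff receives 351 − 30 × 6.0 = 171.
Deviating to p = 0 yields 90 instead.
Gain from deviating: 90 − 171 = -81.0.
The gain is negative, so the strong-case type's incentive-compatibility constraint is satisfied.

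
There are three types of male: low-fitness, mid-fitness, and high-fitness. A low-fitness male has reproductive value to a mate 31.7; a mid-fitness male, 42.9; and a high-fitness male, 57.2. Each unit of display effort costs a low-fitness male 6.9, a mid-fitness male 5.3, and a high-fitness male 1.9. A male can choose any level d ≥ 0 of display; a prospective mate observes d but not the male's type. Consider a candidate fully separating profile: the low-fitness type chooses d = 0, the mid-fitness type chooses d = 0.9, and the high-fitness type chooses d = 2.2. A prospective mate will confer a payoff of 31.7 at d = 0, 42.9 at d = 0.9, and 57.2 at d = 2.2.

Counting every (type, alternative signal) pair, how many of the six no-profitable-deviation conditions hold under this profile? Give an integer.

3

High-fitness (own payoff 57.2 − 1.9×2.2 = 53.02): to d=0 gives 31.7 → no gain ✓; to d=0.9 gives 42.9 − 1.9×0.9 = 41.19 → no gain ✓.
Low-fitness (own payoff 31.7): to d=0.9 gives 42.9 − 6.9×0.9 = 36.69 → profitable ✗; to d=2.2 gives 57.2 − 6.9×2.2 = 42.02 → profitable ✗.
Mid-fitness (own payoff 42.9 − 5.3×0.9 = 38.13): to d=0 gives 31.7 → no gain ✓; to d=2.2 gives 57.2 − 5.3×2.2 = 45.54 → profitable ✗.
3 of the 6 constraints hold; not an equilibrium.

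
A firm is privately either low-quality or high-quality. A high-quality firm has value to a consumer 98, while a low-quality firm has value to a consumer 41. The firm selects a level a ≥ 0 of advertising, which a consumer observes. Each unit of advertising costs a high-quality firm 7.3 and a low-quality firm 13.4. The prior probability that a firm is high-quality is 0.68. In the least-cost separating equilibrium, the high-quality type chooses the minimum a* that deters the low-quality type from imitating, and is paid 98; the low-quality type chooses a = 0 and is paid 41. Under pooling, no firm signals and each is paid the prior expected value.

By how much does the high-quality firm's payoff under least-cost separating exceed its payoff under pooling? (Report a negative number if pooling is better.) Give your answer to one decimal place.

-12.8

Least-cost separating signal: a* solves 41 = 98 − 13.4·a*, so a* = (98 − 41)/13.4 ≈ 4.2537.
High-quality type's separating payoff: 98 − 7.3 × a* = 98 − 7.3 × (98 − 41)/13.4 = 98 − 416.1/13.4 ≈ 66.948.
Pooling payoff: 0.68 × 98 + 0.32 × 41 = 79.76.
Difference: 66.948 − 79.76 = -12.812, i.e. -12.8 to one decimal place.
The high-quality type would prefer the pooling outcome.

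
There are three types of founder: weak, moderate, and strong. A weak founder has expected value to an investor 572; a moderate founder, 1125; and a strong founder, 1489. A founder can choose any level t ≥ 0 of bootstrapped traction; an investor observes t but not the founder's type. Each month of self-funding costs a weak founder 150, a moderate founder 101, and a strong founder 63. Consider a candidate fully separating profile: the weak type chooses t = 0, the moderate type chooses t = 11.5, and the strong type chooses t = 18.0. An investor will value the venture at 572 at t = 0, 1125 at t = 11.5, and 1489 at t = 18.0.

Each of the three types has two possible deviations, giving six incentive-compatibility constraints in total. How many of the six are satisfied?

3

Moderate (own payoff 1125 − 101×11.5 = -36.5): to t=0 gives 572 → profitable ✗; to t=18.0 gives 1489 − 101×18.0 = -329 → no gain ✓.
Strong (own payoff 1489 − 63×18.0 = 355): to t=0 gives 572 → profitable ✗; to t=11.5 gives 1125 − 63×11.5 = 400.5 → profitable ✗.
Weak (own payoff 572): to t=11.5 gives 1125 − 150×11.5 = -600 → no gain ✓; to t=18.0 gives 1489 − 150×18.0 = -1211 → no gain ✓.
3 of the 6 constraints hold; not an equilibrium.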